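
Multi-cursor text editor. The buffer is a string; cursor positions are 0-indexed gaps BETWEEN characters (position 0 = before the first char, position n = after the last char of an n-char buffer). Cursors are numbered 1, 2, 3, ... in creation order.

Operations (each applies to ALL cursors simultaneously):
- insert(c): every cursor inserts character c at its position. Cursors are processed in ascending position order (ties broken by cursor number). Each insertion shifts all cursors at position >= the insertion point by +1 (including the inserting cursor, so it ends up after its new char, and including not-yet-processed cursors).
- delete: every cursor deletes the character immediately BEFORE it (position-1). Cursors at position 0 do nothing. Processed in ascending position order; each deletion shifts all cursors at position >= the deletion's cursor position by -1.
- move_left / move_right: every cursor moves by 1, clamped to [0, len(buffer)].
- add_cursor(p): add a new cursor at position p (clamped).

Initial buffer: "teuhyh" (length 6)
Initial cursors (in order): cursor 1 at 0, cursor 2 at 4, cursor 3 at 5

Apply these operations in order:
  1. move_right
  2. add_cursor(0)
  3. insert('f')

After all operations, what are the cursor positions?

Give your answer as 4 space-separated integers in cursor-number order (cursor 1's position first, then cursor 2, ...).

Answer: 3 8 10 1

Derivation:
After op 1 (move_right): buffer="teuhyh" (len 6), cursors c1@1 c2@5 c3@6, authorship ......
After op 2 (add_cursor(0)): buffer="teuhyh" (len 6), cursors c4@0 c1@1 c2@5 c3@6, authorship ......
After op 3 (insert('f')): buffer="ftfeuhyfhf" (len 10), cursors c4@1 c1@3 c2@8 c3@10, authorship 4.1....2.3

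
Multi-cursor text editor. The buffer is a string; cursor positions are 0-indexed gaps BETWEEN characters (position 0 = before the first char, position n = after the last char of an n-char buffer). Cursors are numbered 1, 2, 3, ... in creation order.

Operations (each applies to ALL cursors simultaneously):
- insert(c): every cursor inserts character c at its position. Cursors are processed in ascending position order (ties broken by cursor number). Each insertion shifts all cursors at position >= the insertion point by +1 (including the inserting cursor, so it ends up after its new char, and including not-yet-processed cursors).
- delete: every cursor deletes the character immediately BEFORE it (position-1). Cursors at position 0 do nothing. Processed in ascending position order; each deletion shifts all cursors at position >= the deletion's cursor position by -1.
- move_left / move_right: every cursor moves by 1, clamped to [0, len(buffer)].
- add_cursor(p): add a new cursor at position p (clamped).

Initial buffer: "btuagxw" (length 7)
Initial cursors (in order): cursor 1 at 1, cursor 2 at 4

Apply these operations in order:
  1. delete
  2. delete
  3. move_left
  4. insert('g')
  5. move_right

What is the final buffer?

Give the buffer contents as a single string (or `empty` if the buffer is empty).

Answer: ggtgxw

Derivation:
After op 1 (delete): buffer="tugxw" (len 5), cursors c1@0 c2@2, authorship .....
After op 2 (delete): buffer="tgxw" (len 4), cursors c1@0 c2@1, authorship ....
After op 3 (move_left): buffer="tgxw" (len 4), cursors c1@0 c2@0, authorship ....
After op 4 (insert('g')): buffer="ggtgxw" (len 6), cursors c1@2 c2@2, authorship 12....
After op 5 (move_right): buffer="ggtgxw" (len 6), cursors c1@3 c2@3, authorship 12....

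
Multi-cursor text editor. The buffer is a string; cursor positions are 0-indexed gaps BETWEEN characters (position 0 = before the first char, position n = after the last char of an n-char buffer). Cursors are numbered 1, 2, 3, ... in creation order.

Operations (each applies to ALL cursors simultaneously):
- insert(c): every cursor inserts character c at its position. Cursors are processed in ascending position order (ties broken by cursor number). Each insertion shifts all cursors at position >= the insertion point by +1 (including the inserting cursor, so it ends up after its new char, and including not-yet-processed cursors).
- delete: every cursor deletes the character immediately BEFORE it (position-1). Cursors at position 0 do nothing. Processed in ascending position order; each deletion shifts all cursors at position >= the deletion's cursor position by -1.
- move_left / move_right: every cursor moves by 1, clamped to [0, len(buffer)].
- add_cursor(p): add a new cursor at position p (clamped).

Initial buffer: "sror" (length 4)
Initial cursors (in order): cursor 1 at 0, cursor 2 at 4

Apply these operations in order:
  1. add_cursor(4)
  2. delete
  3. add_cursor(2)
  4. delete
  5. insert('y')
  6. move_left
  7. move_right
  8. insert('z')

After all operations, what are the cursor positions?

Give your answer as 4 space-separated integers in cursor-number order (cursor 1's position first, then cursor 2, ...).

Answer: 8 8 8 8

Derivation:
After op 1 (add_cursor(4)): buffer="sror" (len 4), cursors c1@0 c2@4 c3@4, authorship ....
After op 2 (delete): buffer="sr" (len 2), cursors c1@0 c2@2 c3@2, authorship ..
After op 3 (add_cursor(2)): buffer="sr" (len 2), cursors c1@0 c2@2 c3@2 c4@2, authorship ..
After op 4 (delete): buffer="" (len 0), cursors c1@0 c2@0 c3@0 c4@0, authorship 
After op 5 (insert('y')): buffer="yyyy" (len 4), cursors c1@4 c2@4 c3@4 c4@4, authorship 1234
After op 6 (move_left): buffer="yyyy" (len 4), cursors c1@3 c2@3 c3@3 c4@3, authorship 1234
After op 7 (move_right): buffer="yyyy" (len 4), cursors c1@4 c2@4 c3@4 c4@4, authorship 1234
After op 8 (insert('z')): buffer="yyyyzzzz" (len 8), cursors c1@8 c2@8 c3@8 c4@8, authorship 12341234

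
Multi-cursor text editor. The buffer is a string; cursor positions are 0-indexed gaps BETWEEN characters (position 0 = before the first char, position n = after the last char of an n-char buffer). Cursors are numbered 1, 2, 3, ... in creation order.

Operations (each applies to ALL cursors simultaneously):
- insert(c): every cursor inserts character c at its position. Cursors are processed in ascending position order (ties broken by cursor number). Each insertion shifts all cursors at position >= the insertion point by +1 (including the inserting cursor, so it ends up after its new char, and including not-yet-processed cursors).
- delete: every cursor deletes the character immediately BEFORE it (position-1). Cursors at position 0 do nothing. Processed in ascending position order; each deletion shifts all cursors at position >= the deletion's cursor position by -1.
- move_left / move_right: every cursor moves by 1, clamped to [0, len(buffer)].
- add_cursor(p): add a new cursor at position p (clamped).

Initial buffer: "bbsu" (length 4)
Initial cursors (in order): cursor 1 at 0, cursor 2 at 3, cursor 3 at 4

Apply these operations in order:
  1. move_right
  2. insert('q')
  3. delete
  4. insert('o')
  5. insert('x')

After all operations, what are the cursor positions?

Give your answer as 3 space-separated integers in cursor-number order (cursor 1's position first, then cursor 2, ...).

Answer: 3 10 10

Derivation:
After op 1 (move_right): buffer="bbsu" (len 4), cursors c1@1 c2@4 c3@4, authorship ....
After op 2 (insert('q')): buffer="bqbsuqq" (len 7), cursors c1@2 c2@7 c3@7, authorship .1...23
After op 3 (delete): buffer="bbsu" (len 4), cursors c1@1 c2@4 c3@4, authorship ....
After op 4 (insert('o')): buffer="bobsuoo" (len 7), cursors c1@2 c2@7 c3@7, authorship .1...23
After op 5 (insert('x')): buffer="boxbsuooxx" (len 10), cursors c1@3 c2@10 c3@10, authorship .11...2323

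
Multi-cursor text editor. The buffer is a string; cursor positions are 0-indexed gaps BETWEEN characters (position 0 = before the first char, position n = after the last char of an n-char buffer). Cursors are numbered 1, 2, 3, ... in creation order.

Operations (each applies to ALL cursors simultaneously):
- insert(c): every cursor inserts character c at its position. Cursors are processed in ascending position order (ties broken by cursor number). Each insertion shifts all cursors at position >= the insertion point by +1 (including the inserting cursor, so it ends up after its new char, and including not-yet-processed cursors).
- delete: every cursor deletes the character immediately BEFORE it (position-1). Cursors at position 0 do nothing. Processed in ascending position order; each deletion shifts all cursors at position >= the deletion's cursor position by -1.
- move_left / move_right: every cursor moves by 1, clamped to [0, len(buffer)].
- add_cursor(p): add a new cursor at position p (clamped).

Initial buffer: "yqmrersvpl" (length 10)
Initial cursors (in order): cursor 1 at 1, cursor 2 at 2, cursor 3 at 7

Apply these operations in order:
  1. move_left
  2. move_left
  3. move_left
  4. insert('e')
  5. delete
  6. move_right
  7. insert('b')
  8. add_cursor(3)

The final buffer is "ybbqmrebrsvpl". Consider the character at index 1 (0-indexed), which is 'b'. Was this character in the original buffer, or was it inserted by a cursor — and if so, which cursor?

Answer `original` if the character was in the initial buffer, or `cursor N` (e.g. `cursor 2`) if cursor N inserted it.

Answer: cursor 1

Derivation:
After op 1 (move_left): buffer="yqmrersvpl" (len 10), cursors c1@0 c2@1 c3@6, authorship ..........
After op 2 (move_left): buffer="yqmrersvpl" (len 10), cursors c1@0 c2@0 c3@5, authorship ..........
After op 3 (move_left): buffer="yqmrersvpl" (len 10), cursors c1@0 c2@0 c3@4, authorship ..........
After op 4 (insert('e')): buffer="eeyqmreersvpl" (len 13), cursors c1@2 c2@2 c3@7, authorship 12....3......
After op 5 (delete): buffer="yqmrersvpl" (len 10), cursors c1@0 c2@0 c3@4, authorship ..........
After op 6 (move_right): buffer="yqmrersvpl" (len 10), cursors c1@1 c2@1 c3@5, authorship ..........
After op 7 (insert('b')): buffer="ybbqmrebrsvpl" (len 13), cursors c1@3 c2@3 c3@8, authorship .12....3.....
After op 8 (add_cursor(3)): buffer="ybbqmrebrsvpl" (len 13), cursors c1@3 c2@3 c4@3 c3@8, authorship .12....3.....
Authorship (.=original, N=cursor N): . 1 2 . . . . 3 . . . . .
Index 1: author = 1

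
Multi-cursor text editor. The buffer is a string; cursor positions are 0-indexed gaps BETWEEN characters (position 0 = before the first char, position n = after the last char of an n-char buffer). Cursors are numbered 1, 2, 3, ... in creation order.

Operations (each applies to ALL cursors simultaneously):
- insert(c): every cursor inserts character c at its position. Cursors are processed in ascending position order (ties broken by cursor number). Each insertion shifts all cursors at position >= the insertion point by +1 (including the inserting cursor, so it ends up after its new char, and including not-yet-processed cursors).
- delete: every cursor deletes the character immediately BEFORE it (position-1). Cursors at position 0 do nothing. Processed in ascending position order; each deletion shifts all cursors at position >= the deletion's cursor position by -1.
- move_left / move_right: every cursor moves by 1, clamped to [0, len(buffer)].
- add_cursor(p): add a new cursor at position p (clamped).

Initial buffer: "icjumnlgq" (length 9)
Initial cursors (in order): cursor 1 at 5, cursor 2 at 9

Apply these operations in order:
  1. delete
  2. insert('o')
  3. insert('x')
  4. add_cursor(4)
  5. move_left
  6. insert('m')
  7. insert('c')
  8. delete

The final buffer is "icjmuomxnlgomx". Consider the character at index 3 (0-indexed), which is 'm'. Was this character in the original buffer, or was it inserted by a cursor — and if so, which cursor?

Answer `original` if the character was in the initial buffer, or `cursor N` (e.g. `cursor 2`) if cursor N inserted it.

Answer: cursor 3

Derivation:
After op 1 (delete): buffer="icjunlg" (len 7), cursors c1@4 c2@7, authorship .......
After op 2 (insert('o')): buffer="icjuonlgo" (len 9), cursors c1@5 c2@9, authorship ....1...2
After op 3 (insert('x')): buffer="icjuoxnlgox" (len 11), cursors c1@6 c2@11, authorship ....11...22
After op 4 (add_cursor(4)): buffer="icjuoxnlgox" (len 11), cursors c3@4 c1@6 c2@11, authorship ....11...22
After op 5 (move_left): buffer="icjuoxnlgox" (len 11), cursors c3@3 c1@5 c2@10, authorship ....11...22
After op 6 (insert('m')): buffer="icjmuomxnlgomx" (len 14), cursors c3@4 c1@7 c2@13, authorship ...3.111...222
After op 7 (insert('c')): buffer="icjmcuomcxnlgomcx" (len 17), cursors c3@5 c1@9 c2@16, authorship ...33.1111...2222
After op 8 (delete): buffer="icjmuomxnlgomx" (len 14), cursors c3@4 c1@7 c2@13, authorship ...3.111...222
Authorship (.=original, N=cursor N): . . . 3 . 1 1 1 . . . 2 2 2
Index 3: author = 3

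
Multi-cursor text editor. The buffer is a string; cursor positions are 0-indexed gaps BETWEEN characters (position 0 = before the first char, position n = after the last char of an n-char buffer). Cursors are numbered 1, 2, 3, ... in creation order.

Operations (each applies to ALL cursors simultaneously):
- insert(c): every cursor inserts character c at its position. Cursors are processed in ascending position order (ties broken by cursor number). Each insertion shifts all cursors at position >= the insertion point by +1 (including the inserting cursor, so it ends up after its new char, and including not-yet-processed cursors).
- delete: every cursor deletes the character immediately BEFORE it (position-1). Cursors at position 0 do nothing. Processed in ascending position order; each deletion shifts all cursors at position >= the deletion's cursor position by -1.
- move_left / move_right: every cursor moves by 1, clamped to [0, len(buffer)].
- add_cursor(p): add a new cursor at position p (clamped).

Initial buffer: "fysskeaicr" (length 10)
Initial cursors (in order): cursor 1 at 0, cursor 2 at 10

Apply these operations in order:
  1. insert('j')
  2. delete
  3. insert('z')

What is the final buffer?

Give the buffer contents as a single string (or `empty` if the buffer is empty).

Answer: zfysskeaicrz

Derivation:
After op 1 (insert('j')): buffer="jfysskeaicrj" (len 12), cursors c1@1 c2@12, authorship 1..........2
After op 2 (delete): buffer="fysskeaicr" (len 10), cursors c1@0 c2@10, authorship ..........
After op 3 (insert('z')): buffer="zfysskeaicrz" (len 12), cursors c1@1 c2@12, authorship 1..........2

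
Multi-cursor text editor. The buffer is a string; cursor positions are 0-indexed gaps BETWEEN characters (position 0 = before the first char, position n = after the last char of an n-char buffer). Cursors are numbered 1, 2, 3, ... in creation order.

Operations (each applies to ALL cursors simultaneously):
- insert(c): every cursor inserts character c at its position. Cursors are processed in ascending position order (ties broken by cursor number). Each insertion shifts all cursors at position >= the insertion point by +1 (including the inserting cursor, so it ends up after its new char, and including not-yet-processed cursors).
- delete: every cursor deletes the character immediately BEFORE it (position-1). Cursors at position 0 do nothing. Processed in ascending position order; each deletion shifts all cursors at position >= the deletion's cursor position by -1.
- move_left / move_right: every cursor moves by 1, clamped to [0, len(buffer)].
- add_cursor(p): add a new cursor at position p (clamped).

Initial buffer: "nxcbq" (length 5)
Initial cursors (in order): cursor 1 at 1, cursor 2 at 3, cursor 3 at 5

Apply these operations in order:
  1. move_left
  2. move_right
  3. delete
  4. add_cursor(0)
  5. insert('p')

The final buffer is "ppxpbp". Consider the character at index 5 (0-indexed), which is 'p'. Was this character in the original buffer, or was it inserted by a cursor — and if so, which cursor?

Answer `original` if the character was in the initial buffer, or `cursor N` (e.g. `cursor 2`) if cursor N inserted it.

Answer: cursor 3

Derivation:
After op 1 (move_left): buffer="nxcbq" (len 5), cursors c1@0 c2@2 c3@4, authorship .....
After op 2 (move_right): buffer="nxcbq" (len 5), cursors c1@1 c2@3 c3@5, authorship .....
After op 3 (delete): buffer="xb" (len 2), cursors c1@0 c2@1 c3@2, authorship ..
After op 4 (add_cursor(0)): buffer="xb" (len 2), cursors c1@0 c4@0 c2@1 c3@2, authorship ..
After op 5 (insert('p')): buffer="ppxpbp" (len 6), cursors c1@2 c4@2 c2@4 c3@6, authorship 14.2.3
Authorship (.=original, N=cursor N): 1 4 . 2 . 3
Index 5: author = 3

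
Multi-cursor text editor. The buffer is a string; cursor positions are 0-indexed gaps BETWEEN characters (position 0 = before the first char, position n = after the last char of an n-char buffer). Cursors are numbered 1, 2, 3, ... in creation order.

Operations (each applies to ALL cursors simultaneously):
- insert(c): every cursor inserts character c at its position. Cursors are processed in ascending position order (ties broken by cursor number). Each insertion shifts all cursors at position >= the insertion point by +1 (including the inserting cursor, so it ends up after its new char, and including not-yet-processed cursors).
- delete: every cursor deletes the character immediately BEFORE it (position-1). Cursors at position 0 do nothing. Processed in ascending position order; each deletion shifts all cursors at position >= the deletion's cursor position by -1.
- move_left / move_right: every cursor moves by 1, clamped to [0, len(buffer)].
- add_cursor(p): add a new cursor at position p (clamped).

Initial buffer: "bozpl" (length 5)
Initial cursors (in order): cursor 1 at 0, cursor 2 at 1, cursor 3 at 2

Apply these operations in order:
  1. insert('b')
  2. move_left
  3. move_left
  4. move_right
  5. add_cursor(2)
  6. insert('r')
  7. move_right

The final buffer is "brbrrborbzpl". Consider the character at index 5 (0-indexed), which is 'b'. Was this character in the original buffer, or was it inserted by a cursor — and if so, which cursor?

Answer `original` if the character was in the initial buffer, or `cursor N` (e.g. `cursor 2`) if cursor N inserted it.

Answer: cursor 2

Derivation:
After op 1 (insert('b')): buffer="bbbobzpl" (len 8), cursors c1@1 c2@3 c3@5, authorship 1.2.3...
After op 2 (move_left): buffer="bbbobzpl" (len 8), cursors c1@0 c2@2 c3@4, authorship 1.2.3...
After op 3 (move_left): buffer="bbbobzpl" (len 8), cursors c1@0 c2@1 c3@3, authorship 1.2.3...
After op 4 (move_right): buffer="bbbobzpl" (len 8), cursors c1@1 c2@2 c3@4, authorship 1.2.3...
After op 5 (add_cursor(2)): buffer="bbbobzpl" (len 8), cursors c1@1 c2@2 c4@2 c3@4, authorship 1.2.3...
After op 6 (insert('r')): buffer="brbrrborbzpl" (len 12), cursors c1@2 c2@5 c4@5 c3@8, authorship 11.242.33...
After op 7 (move_right): buffer="brbrrborbzpl" (len 12), cursors c1@3 c2@6 c4@6 c3@9, authorship 11.242.33...
Authorship (.=original, N=cursor N): 1 1 . 2 4 2 . 3 3 . . .
Index 5: author = 2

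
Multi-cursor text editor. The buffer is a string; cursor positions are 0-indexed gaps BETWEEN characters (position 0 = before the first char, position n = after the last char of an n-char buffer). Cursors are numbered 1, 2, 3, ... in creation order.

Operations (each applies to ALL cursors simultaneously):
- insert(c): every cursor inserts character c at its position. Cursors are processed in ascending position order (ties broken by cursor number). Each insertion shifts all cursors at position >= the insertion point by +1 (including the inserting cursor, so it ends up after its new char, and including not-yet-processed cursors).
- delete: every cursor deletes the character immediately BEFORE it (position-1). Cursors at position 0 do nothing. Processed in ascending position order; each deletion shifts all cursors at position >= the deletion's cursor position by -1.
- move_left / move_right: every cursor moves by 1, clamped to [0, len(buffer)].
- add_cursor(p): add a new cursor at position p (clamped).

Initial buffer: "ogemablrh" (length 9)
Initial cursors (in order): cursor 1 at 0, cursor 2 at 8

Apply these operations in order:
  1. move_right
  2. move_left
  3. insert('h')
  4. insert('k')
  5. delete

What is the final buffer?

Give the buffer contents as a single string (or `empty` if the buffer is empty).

Answer: hogemablrhh

Derivation:
After op 1 (move_right): buffer="ogemablrh" (len 9), cursors c1@1 c2@9, authorship .........
After op 2 (move_left): buffer="ogemablrh" (len 9), cursors c1@0 c2@8, authorship .........
After op 3 (insert('h')): buffer="hogemablrhh" (len 11), cursors c1@1 c2@10, authorship 1........2.
After op 4 (insert('k')): buffer="hkogemablrhkh" (len 13), cursors c1@2 c2@12, authorship 11........22.
After op 5 (delete): buffer="hogemablrhh" (len 11), cursors c1@1 c2@10, authorship 1........2.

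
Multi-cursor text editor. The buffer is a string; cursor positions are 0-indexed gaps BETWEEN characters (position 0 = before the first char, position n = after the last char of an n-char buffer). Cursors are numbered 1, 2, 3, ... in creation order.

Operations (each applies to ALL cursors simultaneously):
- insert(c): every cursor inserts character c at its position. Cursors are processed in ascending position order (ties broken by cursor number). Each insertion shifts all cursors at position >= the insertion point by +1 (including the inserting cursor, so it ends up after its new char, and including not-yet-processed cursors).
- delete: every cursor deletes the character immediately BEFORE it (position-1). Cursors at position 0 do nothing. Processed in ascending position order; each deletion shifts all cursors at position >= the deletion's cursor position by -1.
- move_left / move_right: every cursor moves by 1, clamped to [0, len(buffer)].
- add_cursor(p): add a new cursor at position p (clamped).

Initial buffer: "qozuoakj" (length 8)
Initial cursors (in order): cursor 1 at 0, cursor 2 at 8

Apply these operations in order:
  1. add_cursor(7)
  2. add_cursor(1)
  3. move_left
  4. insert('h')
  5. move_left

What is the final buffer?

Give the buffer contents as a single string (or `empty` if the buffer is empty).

After op 1 (add_cursor(7)): buffer="qozuoakj" (len 8), cursors c1@0 c3@7 c2@8, authorship ........
After op 2 (add_cursor(1)): buffer="qozuoakj" (len 8), cursors c1@0 c4@1 c3@7 c2@8, authorship ........
After op 3 (move_left): buffer="qozuoakj" (len 8), cursors c1@0 c4@0 c3@6 c2@7, authorship ........
After op 4 (insert('h')): buffer="hhqozuoahkhj" (len 12), cursors c1@2 c4@2 c3@9 c2@11, authorship 14......3.2.
After op 5 (move_left): buffer="hhqozuoahkhj" (len 12), cursors c1@1 c4@1 c3@8 c2@10, authorship 14......3.2.

Answer: hhqozuoahkhj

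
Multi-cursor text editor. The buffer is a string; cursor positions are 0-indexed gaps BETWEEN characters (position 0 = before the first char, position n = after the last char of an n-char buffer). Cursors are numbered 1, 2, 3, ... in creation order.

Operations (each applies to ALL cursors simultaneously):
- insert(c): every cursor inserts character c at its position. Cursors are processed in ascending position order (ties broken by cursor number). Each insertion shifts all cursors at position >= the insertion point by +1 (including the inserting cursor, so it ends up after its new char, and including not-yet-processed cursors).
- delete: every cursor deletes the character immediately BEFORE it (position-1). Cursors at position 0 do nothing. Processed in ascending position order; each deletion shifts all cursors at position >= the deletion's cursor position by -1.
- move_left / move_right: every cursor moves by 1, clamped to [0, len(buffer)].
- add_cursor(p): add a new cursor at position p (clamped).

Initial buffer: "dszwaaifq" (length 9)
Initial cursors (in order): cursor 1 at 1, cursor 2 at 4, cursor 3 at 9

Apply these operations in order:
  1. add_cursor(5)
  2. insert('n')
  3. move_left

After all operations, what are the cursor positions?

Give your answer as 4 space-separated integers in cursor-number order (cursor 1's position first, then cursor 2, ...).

Answer: 1 5 12 7

Derivation:
After op 1 (add_cursor(5)): buffer="dszwaaifq" (len 9), cursors c1@1 c2@4 c4@5 c3@9, authorship .........
After op 2 (insert('n')): buffer="dnszwnanaifqn" (len 13), cursors c1@2 c2@6 c4@8 c3@13, authorship .1...2.4....3
After op 3 (move_left): buffer="dnszwnanaifqn" (len 13), cursors c1@1 c2@5 c4@7 c3@12, authorship .1...2.4....3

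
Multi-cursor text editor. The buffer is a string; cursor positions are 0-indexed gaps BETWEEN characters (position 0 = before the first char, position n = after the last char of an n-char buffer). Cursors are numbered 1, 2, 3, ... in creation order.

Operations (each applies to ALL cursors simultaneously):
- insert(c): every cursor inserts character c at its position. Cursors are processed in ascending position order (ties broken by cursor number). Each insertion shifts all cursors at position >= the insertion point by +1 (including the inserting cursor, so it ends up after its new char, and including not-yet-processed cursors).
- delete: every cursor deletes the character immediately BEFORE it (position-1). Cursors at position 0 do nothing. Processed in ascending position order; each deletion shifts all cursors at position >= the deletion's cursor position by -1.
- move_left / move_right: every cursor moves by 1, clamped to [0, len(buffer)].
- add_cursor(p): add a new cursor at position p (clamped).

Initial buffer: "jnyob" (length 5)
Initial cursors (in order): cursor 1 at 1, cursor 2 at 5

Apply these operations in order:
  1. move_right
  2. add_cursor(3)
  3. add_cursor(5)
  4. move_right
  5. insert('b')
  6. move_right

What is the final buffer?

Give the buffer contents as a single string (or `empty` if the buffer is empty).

After op 1 (move_right): buffer="jnyob" (len 5), cursors c1@2 c2@5, authorship .....
After op 2 (add_cursor(3)): buffer="jnyob" (len 5), cursors c1@2 c3@3 c2@5, authorship .....
After op 3 (add_cursor(5)): buffer="jnyob" (len 5), cursors c1@2 c3@3 c2@5 c4@5, authorship .....
After op 4 (move_right): buffer="jnyob" (len 5), cursors c1@3 c3@4 c2@5 c4@5, authorship .....
After op 5 (insert('b')): buffer="jnybobbbb" (len 9), cursors c1@4 c3@6 c2@9 c4@9, authorship ...1.3.24
After op 6 (move_right): buffer="jnybobbbb" (len 9), cursors c1@5 c3@7 c2@9 c4@9, authorship ...1.3.24

Answer: jnybobbbb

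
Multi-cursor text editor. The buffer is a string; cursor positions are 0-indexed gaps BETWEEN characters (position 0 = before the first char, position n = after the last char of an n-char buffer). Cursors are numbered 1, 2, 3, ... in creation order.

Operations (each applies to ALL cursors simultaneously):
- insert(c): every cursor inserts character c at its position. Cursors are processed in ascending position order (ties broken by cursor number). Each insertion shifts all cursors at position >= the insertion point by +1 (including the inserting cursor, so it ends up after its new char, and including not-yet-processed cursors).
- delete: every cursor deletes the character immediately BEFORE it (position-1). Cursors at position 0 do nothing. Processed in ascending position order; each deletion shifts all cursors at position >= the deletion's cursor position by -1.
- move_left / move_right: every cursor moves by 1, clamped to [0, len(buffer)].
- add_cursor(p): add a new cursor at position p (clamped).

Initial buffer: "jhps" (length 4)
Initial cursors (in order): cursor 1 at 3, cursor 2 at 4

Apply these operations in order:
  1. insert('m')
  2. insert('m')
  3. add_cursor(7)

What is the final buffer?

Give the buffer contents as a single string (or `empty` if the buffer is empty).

Answer: jhpmmsmm

Derivation:
After op 1 (insert('m')): buffer="jhpmsm" (len 6), cursors c1@4 c2@6, authorship ...1.2
After op 2 (insert('m')): buffer="jhpmmsmm" (len 8), cursors c1@5 c2@8, authorship ...11.22
After op 3 (add_cursor(7)): buffer="jhpmmsmm" (len 8), cursors c1@5 c3@7 c2@8, authorship ...11.22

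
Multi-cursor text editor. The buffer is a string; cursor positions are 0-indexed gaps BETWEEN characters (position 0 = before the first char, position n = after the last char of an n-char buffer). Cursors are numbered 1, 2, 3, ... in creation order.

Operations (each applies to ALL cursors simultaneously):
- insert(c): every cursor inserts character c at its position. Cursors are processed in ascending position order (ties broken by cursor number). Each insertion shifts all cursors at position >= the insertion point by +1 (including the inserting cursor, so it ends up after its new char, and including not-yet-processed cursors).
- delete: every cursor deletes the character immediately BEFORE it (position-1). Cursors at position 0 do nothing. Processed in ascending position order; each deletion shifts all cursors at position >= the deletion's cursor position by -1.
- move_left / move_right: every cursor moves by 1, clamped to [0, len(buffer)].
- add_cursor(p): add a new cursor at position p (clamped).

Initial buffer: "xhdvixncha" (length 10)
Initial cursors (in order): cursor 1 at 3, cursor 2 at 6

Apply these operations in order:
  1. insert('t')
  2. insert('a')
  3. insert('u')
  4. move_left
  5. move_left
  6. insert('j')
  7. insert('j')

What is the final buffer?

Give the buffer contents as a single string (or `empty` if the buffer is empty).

Answer: xhdtjjauvixtjjauncha

Derivation:
After op 1 (insert('t')): buffer="xhdtvixtncha" (len 12), cursors c1@4 c2@8, authorship ...1...2....
After op 2 (insert('a')): buffer="xhdtavixtancha" (len 14), cursors c1@5 c2@10, authorship ...11...22....
After op 3 (insert('u')): buffer="xhdtauvixtauncha" (len 16), cursors c1@6 c2@12, authorship ...111...222....
After op 4 (move_left): buffer="xhdtauvixtauncha" (len 16), cursors c1@5 c2@11, authorship ...111...222....
After op 5 (move_left): buffer="xhdtauvixtauncha" (len 16), cursors c1@4 c2@10, authorship ...111...222....
After op 6 (insert('j')): buffer="xhdtjauvixtjauncha" (len 18), cursors c1@5 c2@12, authorship ...1111...2222....
After op 7 (insert('j')): buffer="xhdtjjauvixtjjauncha" (len 20), cursors c1@6 c2@14, authorship ...11111...22222....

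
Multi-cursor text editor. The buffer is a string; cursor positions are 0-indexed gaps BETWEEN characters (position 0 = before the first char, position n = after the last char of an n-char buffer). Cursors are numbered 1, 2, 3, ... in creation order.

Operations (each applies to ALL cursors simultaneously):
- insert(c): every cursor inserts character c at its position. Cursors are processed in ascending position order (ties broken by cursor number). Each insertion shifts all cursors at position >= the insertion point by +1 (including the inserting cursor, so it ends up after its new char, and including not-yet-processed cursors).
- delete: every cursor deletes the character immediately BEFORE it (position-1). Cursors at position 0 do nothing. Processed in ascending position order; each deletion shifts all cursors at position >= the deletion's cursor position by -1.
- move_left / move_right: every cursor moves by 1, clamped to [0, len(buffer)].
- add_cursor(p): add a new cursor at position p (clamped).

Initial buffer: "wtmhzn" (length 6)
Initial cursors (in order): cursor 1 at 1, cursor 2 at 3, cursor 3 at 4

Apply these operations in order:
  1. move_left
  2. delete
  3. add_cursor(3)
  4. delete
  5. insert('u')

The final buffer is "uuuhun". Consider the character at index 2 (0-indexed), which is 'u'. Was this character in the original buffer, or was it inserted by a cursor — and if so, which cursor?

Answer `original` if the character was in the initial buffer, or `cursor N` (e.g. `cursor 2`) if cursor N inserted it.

Answer: cursor 3

Derivation:
After op 1 (move_left): buffer="wtmhzn" (len 6), cursors c1@0 c2@2 c3@3, authorship ......
After op 2 (delete): buffer="whzn" (len 4), cursors c1@0 c2@1 c3@1, authorship ....
After op 3 (add_cursor(3)): buffer="whzn" (len 4), cursors c1@0 c2@1 c3@1 c4@3, authorship ....
After op 4 (delete): buffer="hn" (len 2), cursors c1@0 c2@0 c3@0 c4@1, authorship ..
After op 5 (insert('u')): buffer="uuuhun" (len 6), cursors c1@3 c2@3 c3@3 c4@5, authorship 123.4.
Authorship (.=original, N=cursor N): 1 2 3 . 4 .
Index 2: author = 3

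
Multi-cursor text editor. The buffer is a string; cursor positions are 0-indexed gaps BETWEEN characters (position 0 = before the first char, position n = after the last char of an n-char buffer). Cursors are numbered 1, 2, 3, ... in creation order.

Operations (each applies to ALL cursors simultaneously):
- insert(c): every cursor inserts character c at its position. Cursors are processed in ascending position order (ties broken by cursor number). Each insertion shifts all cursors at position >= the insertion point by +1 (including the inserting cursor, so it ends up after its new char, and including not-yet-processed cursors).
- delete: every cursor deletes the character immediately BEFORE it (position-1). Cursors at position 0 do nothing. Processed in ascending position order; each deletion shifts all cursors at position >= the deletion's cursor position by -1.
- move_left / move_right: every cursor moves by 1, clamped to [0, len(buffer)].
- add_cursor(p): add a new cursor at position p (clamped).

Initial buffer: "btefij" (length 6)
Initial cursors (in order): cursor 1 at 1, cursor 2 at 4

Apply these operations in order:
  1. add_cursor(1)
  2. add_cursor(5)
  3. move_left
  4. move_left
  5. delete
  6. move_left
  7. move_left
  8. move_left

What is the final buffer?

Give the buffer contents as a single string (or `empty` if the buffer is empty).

Answer: bfij

Derivation:
After op 1 (add_cursor(1)): buffer="btefij" (len 6), cursors c1@1 c3@1 c2@4, authorship ......
After op 2 (add_cursor(5)): buffer="btefij" (len 6), cursors c1@1 c3@1 c2@4 c4@5, authorship ......
After op 3 (move_left): buffer="btefij" (len 6), cursors c1@0 c3@0 c2@3 c4@4, authorship ......
After op 4 (move_left): buffer="btefij" (len 6), cursors c1@0 c3@0 c2@2 c4@3, authorship ......
After op 5 (delete): buffer="bfij" (len 4), cursors c1@0 c3@0 c2@1 c4@1, authorship ....
After op 6 (move_left): buffer="bfij" (len 4), cursors c1@0 c2@0 c3@0 c4@0, authorship ....
After op 7 (move_left): buffer="bfij" (len 4), cursors c1@0 c2@0 c3@0 c4@0, authorship ....
After op 8 (move_left): buffer="bfij" (len 4), cursors c1@0 c2@0 c3@0 c4@0, authorship ....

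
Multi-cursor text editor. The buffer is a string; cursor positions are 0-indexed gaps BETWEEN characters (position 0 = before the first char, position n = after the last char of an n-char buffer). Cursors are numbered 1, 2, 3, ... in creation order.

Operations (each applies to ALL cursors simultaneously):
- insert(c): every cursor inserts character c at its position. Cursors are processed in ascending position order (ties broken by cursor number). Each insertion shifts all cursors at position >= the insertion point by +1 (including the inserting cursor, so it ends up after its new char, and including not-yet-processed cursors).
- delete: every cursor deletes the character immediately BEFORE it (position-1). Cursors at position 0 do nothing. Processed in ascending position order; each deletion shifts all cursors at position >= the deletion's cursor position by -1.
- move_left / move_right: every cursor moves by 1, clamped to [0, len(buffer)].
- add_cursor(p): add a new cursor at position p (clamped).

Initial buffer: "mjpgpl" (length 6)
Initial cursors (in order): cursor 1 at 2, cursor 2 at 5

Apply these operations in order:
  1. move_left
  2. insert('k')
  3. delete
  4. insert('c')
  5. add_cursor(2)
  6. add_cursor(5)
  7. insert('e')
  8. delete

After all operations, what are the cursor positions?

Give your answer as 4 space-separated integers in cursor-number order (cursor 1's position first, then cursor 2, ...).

Answer: 2 6 2 5

Derivation:
After op 1 (move_left): buffer="mjpgpl" (len 6), cursors c1@1 c2@4, authorship ......
After op 2 (insert('k')): buffer="mkjpgkpl" (len 8), cursors c1@2 c2@6, authorship .1...2..
After op 3 (delete): buffer="mjpgpl" (len 6), cursors c1@1 c2@4, authorship ......
After op 4 (insert('c')): buffer="mcjpgcpl" (len 8), cursors c1@2 c2@6, authorship .1...2..
After op 5 (add_cursor(2)): buffer="mcjpgcpl" (len 8), cursors c1@2 c3@2 c2@6, authorship .1...2..
After op 6 (add_cursor(5)): buffer="mcjpgcpl" (len 8), cursors c1@2 c3@2 c4@5 c2@6, authorship .1...2..
After op 7 (insert('e')): buffer="mceejpgecepl" (len 12), cursors c1@4 c3@4 c4@8 c2@10, authorship .113...422..
After op 8 (delete): buffer="mcjpgcpl" (len 8), cursors c1@2 c3@2 c4@5 c2@6, authorship .1...2..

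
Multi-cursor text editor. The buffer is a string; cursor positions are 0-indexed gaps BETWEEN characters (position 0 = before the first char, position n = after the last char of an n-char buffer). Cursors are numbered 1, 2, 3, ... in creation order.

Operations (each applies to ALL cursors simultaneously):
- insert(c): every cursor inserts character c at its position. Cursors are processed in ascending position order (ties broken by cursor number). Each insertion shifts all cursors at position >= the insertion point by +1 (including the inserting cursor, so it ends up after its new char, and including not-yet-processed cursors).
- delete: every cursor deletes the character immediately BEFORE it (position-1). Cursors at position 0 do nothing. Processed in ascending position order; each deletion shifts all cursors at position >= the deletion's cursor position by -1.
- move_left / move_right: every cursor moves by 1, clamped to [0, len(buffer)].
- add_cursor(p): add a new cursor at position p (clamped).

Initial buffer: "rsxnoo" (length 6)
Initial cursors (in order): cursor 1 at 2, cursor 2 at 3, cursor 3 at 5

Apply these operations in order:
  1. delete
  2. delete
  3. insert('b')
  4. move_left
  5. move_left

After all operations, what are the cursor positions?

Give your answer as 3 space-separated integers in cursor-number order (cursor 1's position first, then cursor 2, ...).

Answer: 1 1 1

Derivation:
After op 1 (delete): buffer="rno" (len 3), cursors c1@1 c2@1 c3@2, authorship ...
After op 2 (delete): buffer="o" (len 1), cursors c1@0 c2@0 c3@0, authorship .
After op 3 (insert('b')): buffer="bbbo" (len 4), cursors c1@3 c2@3 c3@3, authorship 123.
After op 4 (move_left): buffer="bbbo" (len 4), cursors c1@2 c2@2 c3@2, authorship 123.
After op 5 (move_left): buffer="bbbo" (len 4), cursors c1@1 c2@1 c3@1, authorship 123.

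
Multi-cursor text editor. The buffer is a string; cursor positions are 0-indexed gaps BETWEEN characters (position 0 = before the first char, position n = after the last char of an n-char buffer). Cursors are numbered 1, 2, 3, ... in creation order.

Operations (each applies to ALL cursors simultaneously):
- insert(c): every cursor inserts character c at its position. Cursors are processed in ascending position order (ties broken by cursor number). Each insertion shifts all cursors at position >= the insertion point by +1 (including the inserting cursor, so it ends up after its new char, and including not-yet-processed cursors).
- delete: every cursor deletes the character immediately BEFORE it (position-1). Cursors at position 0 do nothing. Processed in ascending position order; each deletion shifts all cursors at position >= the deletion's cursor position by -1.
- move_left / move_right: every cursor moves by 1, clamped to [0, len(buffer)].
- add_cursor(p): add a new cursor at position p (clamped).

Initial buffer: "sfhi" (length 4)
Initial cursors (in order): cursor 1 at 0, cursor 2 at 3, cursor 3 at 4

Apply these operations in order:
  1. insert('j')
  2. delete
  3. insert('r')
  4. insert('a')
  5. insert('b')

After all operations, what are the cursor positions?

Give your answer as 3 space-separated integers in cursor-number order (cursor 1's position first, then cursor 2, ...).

Answer: 3 9 13

Derivation:
After op 1 (insert('j')): buffer="jsfhjij" (len 7), cursors c1@1 c2@5 c3@7, authorship 1...2.3
After op 2 (delete): buffer="sfhi" (len 4), cursors c1@0 c2@3 c3@4, authorship ....
After op 3 (insert('r')): buffer="rsfhrir" (len 7), cursors c1@1 c2@5 c3@7, authorship 1...2.3
After op 4 (insert('a')): buffer="rasfhraira" (len 10), cursors c1@2 c2@7 c3@10, authorship 11...22.33
After op 5 (insert('b')): buffer="rabsfhrabirab" (len 13), cursors c1@3 c2@9 c3@13, authorship 111...222.333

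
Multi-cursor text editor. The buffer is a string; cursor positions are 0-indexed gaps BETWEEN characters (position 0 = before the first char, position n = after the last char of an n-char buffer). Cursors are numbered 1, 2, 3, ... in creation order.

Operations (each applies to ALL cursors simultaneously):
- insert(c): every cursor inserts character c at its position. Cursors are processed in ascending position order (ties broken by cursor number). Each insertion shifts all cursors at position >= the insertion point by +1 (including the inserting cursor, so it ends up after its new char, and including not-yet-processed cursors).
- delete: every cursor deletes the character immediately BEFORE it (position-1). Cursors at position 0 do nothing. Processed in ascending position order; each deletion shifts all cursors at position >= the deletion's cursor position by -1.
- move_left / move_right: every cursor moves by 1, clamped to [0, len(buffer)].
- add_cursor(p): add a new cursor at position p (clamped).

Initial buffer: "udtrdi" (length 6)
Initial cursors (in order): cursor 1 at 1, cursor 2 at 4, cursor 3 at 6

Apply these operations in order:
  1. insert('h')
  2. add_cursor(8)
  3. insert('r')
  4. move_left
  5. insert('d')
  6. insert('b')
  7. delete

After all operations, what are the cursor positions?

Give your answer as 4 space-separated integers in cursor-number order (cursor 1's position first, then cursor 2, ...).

Answer: 3 9 16 13

Derivation:
After op 1 (insert('h')): buffer="uhdtrhdih" (len 9), cursors c1@2 c2@6 c3@9, authorship .1...2..3
After op 2 (add_cursor(8)): buffer="uhdtrhdih" (len 9), cursors c1@2 c2@6 c4@8 c3@9, authorship .1...2..3
After op 3 (insert('r')): buffer="uhrdtrhrdirhr" (len 13), cursors c1@3 c2@8 c4@11 c3@13, authorship .11...22..433
After op 4 (move_left): buffer="uhrdtrhrdirhr" (len 13), cursors c1@2 c2@7 c4@10 c3@12, authorship .11...22..433
After op 5 (insert('d')): buffer="uhdrdtrhdrdidrhdr" (len 17), cursors c1@3 c2@9 c4@13 c3@16, authorship .111...222..44333
After op 6 (insert('b')): buffer="uhdbrdtrhdbrdidbrhdbr" (len 21), cursors c1@4 c2@11 c4@16 c3@20, authorship .1111...2222..4443333
After op 7 (delete): buffer="uhdrdtrhdrdidrhdr" (len 17), cursors c1@3 c2@9 c4@13 c3@16, authorship .111...222..44333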